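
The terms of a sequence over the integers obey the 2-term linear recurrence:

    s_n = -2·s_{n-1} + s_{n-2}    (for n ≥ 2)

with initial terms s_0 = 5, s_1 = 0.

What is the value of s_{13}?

-69300

s_2 = -2·0 + 1·5 = 5
s_3 = -2·5 + 1·0 = -10
s_4 = -2·-10 + 1·5 = 25
s_5 = -2·25 + 1·-10 = -60
s_6 = -2·-60 + 1·25 = 145
s_7 = -2·145 + 1·-60 = -350
s_8 = -2·-350 + 1·145 = 845
s_9 = -2·845 + 1·-350 = -2040
s_10 = -2·-2040 + 1·845 = 4925
s_11 = -2·4925 + 1·-2040 = -11890
s_12 = -2·-11890 + 1·4925 = 28705
s_13 = -2·28705 + 1·-11890 = -69300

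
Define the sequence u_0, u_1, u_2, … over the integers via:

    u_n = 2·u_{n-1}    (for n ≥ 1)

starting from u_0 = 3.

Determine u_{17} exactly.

393216

u_1 = 2·3 = 6
u_2 = 2·6 = 12
u_3 = 2·12 = 24
u_4 = 2·24 = 48
u_5 = 2·48 = 96
u_6 = 2·96 = 192
u_7 = 2·192 = 384
u_8 = 2·384 = 768
u_9 = 2·768 = 1536
u_10 = 2·1536 = 3072
u_11 = 2·3072 = 6144
u_12 = 2·6144 = 12288
u_13 = 2·12288 = 24576
u_14 = 2·24576 = 49152
u_15 = 2·49152 = 98304
u_16 = 2·98304 = 196608
u_17 = 2·196608 = 393216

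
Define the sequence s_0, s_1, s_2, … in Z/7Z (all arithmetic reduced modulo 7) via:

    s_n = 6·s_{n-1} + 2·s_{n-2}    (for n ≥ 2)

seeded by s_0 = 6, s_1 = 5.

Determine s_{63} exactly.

s_2 = 6·5 + 2·6 = 0
s_3 = 6·0 + 2·5 = 3
s_4 = 6·3 + 2·0 = 4
s_5 = 6·4 + 2·3 = 2
s_6 = 6·2 + 2·4 = 6
s_7 = 6·6 + 2·2 = 5
(s_6, s_7) = (6, 5) = (s_0, s_1), so the sequence has period 6.
63 ≡ 3 (mod 6), hence s_63 = s_3 = 3.

3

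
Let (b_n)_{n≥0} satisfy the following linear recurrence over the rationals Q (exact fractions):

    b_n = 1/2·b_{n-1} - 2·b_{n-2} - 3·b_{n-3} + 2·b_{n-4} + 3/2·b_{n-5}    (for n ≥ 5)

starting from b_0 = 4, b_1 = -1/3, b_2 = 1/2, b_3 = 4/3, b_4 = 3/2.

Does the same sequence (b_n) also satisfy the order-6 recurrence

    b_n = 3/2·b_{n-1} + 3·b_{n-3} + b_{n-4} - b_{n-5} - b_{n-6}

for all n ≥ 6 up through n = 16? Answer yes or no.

no

Terms b_0..b_16: 4, -1/3, 1/2, 4/3, 3/2, 23/12, -133/24, -123/16, 623/96, 2645/64, 2885/128, -29323/256, -345425/1536, 434431/3072, 5966927/6144, 2794037/4096, -65055761/24576
n=6: candidate gives 89/24, actual b_6 = -133/24 ✗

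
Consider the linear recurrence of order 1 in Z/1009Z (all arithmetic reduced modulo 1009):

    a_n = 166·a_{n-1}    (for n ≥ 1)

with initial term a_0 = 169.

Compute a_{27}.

a_1 = 166·169 = 811
a_2 = 166·811 = 429
a_3 = 166·429 = 584
a_4 = 166·584 = 80
a_5 = 166·80 = 163
a_6 = 166·163 = 824
a_7 = 166·824 = 569
a_8 = 166·569 = 617
a_9 = 166·617 = 513
a_10 = 166·513 = 402
a_11 = 166·402 = 138
a_12 = 166·138 = 710
a_13 = 166·710 = 816
a_14 = 166·816 = 250
a_15 = 166·250 = 131
a_16 = 166·131 = 557
a_17 = 166·557 = 643
a_18 = 166·643 = 793
a_19 = 166·793 = 468
a_20 = 166·468 = 1004
a_21 = 166·1004 = 179
a_22 = 166·179 = 453
a_23 = 166·453 = 532
a_24 = 166·532 = 529
a_25 = 166·529 = 31
a_26 = 166·31 = 101
a_27 = 166·101 = 622

622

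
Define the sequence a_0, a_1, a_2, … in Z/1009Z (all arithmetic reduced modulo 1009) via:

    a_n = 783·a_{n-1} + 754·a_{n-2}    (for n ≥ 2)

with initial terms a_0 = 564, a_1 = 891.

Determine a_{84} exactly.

a_2 = 783·891 + 754·564 = 901
a_3 = 783·901 + 754·891 = 12
a_4 = 783·12 + 754·901 = 612
a_5 = 783·612 + 754·12 = 897
a_6 = 783·897 + 754·612 = 422
a_7 = 783·422 + 754·897 = 791
a_8 = 783·791 + 754·422 = 180
a_9 = 783·180 + 754·791 = 784
a_10 = 783·784 + 754·180 = 914
a_11 = 783·914 + 754·784 = 143
a_12 = 783·143 + 754·914 = 988
a_13 = 783·988 + 754·143 = 569
a_14 = 783·569 + 754·988 = 868
a_15 = 783·868 + 754·569 = 788
a_16 = 783·788 + 754·868 = 136
a_17 = 783·136 + 754·788 = 394
a_18 = 783·394 + 754·136 = 383
a_19 = 783·383 + 754·394 = 646
a_20 = 783·646 + 754·383 = 517
a_21 = 783·517 + 754·646 = 948
a_22 = 783·948 + 754·517 = 4
a_23 = 783·4 + 754·948 = 525
a_24 = 783·525 + 754·4 = 401
a_25 = 783·401 + 754·525 = 506
a_26 = 783·506 + 754·401 = 324
a_27 = 783·324 + 754·506 = 555
a_28 = 783·555 + 754·324 = 813
a_29 = 783·813 + 754·555 = 644
a_30 = 783·644 + 754·813 = 291
a_31 = 783·291 + 754·644 = 66
a_32 = 783·66 + 754·291 = 680
a_33 = 783·680 + 754·66 = 11
a_34 = 783·11 + 754·680 = 689
a_35 = 783·689 + 754·11 = 903
a_36 = 783·903 + 754·689 = 620
a_37 = 783·620 + 754·903 = 927
a_38 = 783·927 + 754·620 = 683
a_39 = 783·683 + 754·927 = 749
a_40 = 783·749 + 754·683 = 630
a_41 = 783·630 + 754·749 = 604
a_42 = 783·604 + 754·630 = 501
a_43 = 783·501 + 754·604 = 139
a_44 = 783·139 + 754·501 = 253
a_45 = 783·253 + 754·139 = 205
a_46 = 783·205 + 754·253 = 145
a_47 = 783·145 + 754·205 = 720
a_48 = 783·720 + 754·145 = 87
a_49 = 783·87 + 754·720 = 556
a_50 = 783·556 + 754·87 = 482
a_51 = 783·482 + 754·556 = 529
a_52 = 783·529 + 754·482 = 705
a_53 = 783·705 + 754·529 = 403
a_54 = 783·403 + 754·705 = 568
a_55 = 783·568 + 754·403 = 937
a_56 = 783·937 + 754·568 = 584
a_57 = 783·584 + 754·937 = 393
a_58 = 783·393 + 754·584 = 386
a_59 = 783·386 + 754·393 = 223
a_60 = 783·223 + 754·386 = 504
a_61 = 783·504 + 754·223 = 761
a_62 = 783·761 + 754·504 = 176
a_63 = 783·176 + 754·761 = 257
a_64 = 783·257 + 754·176 = 965
a_65 = 783·965 + 754·257 = 913
a_66 = 783·913 + 754·965 = 628
a_67 = 783·628 + 754·913 = 605
a_68 = 783·605 + 754·628 = 785
a_69 = 783·785 + 754·605 = 276
a_70 = 783·276 + 754·785 = 798
a_71 = 783·798 + 754·276 = 513
a_72 = 783·513 + 754·798 = 425
a_73 = 783·425 + 754·513 = 160
a_74 = 783·160 + 754·425 = 761
a_75 = 783·761 + 754·160 = 113
a_76 = 783·113 + 754·761 = 369
a_77 = 783·369 + 754·113 = 799
a_78 = 783·799 + 754·369 = 788
a_79 = 783·788 + 754·799 = 578
a_80 = 783·578 + 754·788 = 393
a_81 = 783·393 + 754·578 = 907
a_82 = 783·907 + 754·393 = 530
a_83 = 783·530 + 754·907 = 67
a_84 = 783·67 + 754·530 = 49

49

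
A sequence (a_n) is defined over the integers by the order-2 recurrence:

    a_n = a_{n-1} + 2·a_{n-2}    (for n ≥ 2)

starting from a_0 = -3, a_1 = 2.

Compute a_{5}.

a_2 = 1·2 + 2·-3 = -4
a_3 = 1·-4 + 2·2 = 0
a_4 = 1·0 + 2·-4 = -8
a_5 = 1·-8 + 2·0 = -8

-8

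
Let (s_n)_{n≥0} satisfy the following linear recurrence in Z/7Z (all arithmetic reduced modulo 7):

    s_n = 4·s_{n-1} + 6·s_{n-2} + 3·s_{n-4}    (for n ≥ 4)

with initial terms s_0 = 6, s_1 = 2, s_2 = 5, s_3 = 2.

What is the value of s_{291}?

s_4 = 4·2 + 6·5 + 0·2 + 3·6 = 0
s_5 = 4·0 + 6·2 + 0·5 + 3·2 = 4
s_6 = 4·4 + 6·0 + 0·2 + 3·5 = 3
s_7 = 4·3 + 6·4 + 0·0 + 3·2 = 0
s_8 = 4·0 + 6·3 + 0·4 + 3·0 = 4
s_9 = 4·4 + 6·0 + 0·3 + 3·4 = 0
s_10 = 4·0 + 6·4 + 0·0 + 3·3 = 5
s_11 = 4·5 + 6·0 + 0·4 + 3·0 = 6
s_12 = 4·6 + 6·5 + 0·0 + 3·4 = 3
s_13 = 4·3 + 6·6 + 0·5 + 3·0 = 6
s_14 = 4·6 + 6·3 + 0·6 + 3·5 = 1
s_15 = 4·1 + 6·6 + 0·3 + 3·6 = 2
s_16 = 4·2 + 6·1 + 0·6 + 3·3 = 2
s_17 = 4·2 + 6·2 + 0·1 + 3·6 = 3
s_18 = 4·3 + 6·2 + 0·2 + 3·1 = 6
s_19 = 4·6 + 6·3 + 0·2 + 3·2 = 6
s_20 = 4·6 + 6·6 + 0·3 + 3·2 = 3
s_21 = 4·3 + 6·6 + 0·6 + 3·3 = 1
s_22 = 4·1 + 6·3 + 0·6 + 3·6 = 5
s_23 = 4·5 + 6·1 + 0·3 + 3·6 = 2
s_24 = 4·2 + 6·5 + 0·1 + 3·3 = 5
s_25 = 4·5 + 6·2 + 0·5 + 3·1 = 0
s_26 = 4·0 + 6·5 + 0·2 + 3·5 = 3
s_27 = 4·3 + 6·0 + 0·5 + 3·2 = 4
s_28 = 4·4 + 6·3 + 0·0 + 3·5 = 0
s_29 = 4·0 + 6·4 + 0·3 + 3·0 = 3
s_30 = 4·3 + 6·0 + 0·4 + 3·3 = 0
s_31 = 4·0 + 6·3 + 0·0 + 3·4 = 2
s_32 = 4·2 + 6·0 + 0·3 + 3·0 = 1
s_33 = 4·1 + 6·2 + 0·0 + 3·3 = 4
s_34 = 4·4 + 6·1 + 0·2 + 3·0 = 1
s_35 = 4·1 + 6·4 + 0·1 + 3·2 = 6
s_36 = 4·6 + 6·1 + 0·4 + 3·1 = 5
s_37 = 4·5 + 6·6 + 0·1 + 3·4 = 5
s_38 = 4·5 + 6·5 + 0·6 + 3·1 = 4
s_39 = 4·4 + 6·5 + 0·5 + 3·6 = 1
s_40 = 4·1 + 6·4 + 0·5 + 3·5 = 1
s_41 = 4·1 + 6·1 + 0·4 + 3·5 = 4
s_42 = 4·4 + 6·1 + 0·1 + 3·4 = 6
s_43 = 4·6 + 6·4 + 0·1 + 3·1 = 2
s_44 = 4·2 + 6·6 + 0·4 + 3·1 = 5
s_45 = 4·5 + 6·2 + 0·6 + 3·4 = 2
(s_42, s_43, s_44, s_45) = (6, 2, 5, 2) = (s_0, s_1, s_2, s_3), so the sequence has period 42.
291 ≡ 39 (mod 42), hence s_291 = s_39 = 1.

1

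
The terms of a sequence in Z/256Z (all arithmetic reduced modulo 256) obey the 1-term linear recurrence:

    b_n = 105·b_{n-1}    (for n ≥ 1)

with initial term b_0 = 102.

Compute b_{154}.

70

b_1 = 105·102 = 214
b_2 = 105·214 = 198
b_3 = 105·198 = 54
b_4 = 105·54 = 38
b_5 = 105·38 = 150
b_6 = 105·150 = 134
b_7 = 105·134 = 246
b_8 = 105·246 = 230
b_9 = 105·230 = 86
b_10 = 105·86 = 70
b_11 = 105·70 = 182
b_12 = 105·182 = 166
b_13 = 105·166 = 22
b_14 = 105·22 = 6
b_15 = 105·6 = 118
b_16 = 105·118 = 102
(b_16) = (102) = (b_0), so the sequence has period 16.
154 ≡ 10 (mod 16), hence b_154 = b_10 = 70.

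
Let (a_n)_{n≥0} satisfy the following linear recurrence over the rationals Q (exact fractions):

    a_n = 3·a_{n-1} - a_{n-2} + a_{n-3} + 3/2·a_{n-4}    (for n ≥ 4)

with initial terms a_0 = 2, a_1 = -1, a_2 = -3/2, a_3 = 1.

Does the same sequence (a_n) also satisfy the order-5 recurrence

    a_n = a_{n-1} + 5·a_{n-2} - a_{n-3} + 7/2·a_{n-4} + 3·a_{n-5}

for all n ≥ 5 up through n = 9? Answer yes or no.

yes

Terms a_0..a_9: 2, -1, -3/2, 1, 13/2, 31/2, 155/4, 435/4, 1251/4, 1783/2
n=5: candidate gives 31/2, actual a_5 = 31/2 ✓
n=6: candidate gives 155/4, actual a_6 = 155/4 ✓
n=7: candidate gives 435/4, actual a_7 = 435/4 ✓
n=8: candidate gives 1251/4, actual a_8 = 1251/4 ✓
n=9: candidate gives 1783/2, actual a_9 = 1783/2 ✓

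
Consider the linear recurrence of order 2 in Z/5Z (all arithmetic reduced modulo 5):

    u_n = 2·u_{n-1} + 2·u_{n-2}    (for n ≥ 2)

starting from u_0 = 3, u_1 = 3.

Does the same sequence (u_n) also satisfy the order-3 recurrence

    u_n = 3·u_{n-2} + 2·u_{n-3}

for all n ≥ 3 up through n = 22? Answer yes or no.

Terms u_0..u_22: 3, 3, 2, 0, 4, 3, 4, 4, 1, 0, 2, 4, 2, 2, 3, 0, 1, 2, 1, 1, 4, 0, 3
n=3: candidate gives 0, actual u_3 = 0 ✓
n=4: candidate gives 2, actual u_4 = 4 ✗

no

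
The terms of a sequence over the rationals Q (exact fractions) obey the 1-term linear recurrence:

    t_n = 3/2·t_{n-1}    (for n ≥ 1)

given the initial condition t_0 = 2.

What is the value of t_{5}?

t_1 = 3/2·2 = 3
t_2 = 3/2·3 = 9/2
t_3 = 3/2·9/2 = 27/4
t_4 = 3/2·27/4 = 81/8
t_5 = 3/2·81/8 = 243/16

243/16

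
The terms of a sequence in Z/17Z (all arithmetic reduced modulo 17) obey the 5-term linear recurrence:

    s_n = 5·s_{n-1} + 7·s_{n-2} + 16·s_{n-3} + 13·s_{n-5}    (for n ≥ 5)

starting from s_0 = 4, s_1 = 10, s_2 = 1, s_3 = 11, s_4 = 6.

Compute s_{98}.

4

s_5 = 5·6 + 7·11 + 16·1 + 0·10 + 13·4 = 5
s_6 = 5·5 + 7·6 + 16·11 + 0·1 + 13·10 = 16
s_7 = 5·16 + 7·5 + 16·6 + 0·11 + 13·1 = 3
s_8 = 5·3 + 7·16 + 16·5 + 0·6 + 13·11 = 10
s_9 = 5·10 + 7·3 + 16·16 + 0·5 + 13·6 = 14
s_10 = 5·14 + 7·10 + 16·3 + 0·16 + 13·5 = 15
s_11 = 5·15 + 7·14 + 16·10 + 0·3 + 13·16 = 14
s_12 = 5·14 + 7·15 + 16·14 + 0·10 + 13·3 = 13
s_13 = 5·13 + 7·14 + 16·15 + 0·14 + 13·10 = 6
s_14 = 5·6 + 7·13 + 16·14 + 0·15 + 13·14 = 0
s_15 = 5·0 + 7·6 + 16·13 + 0·14 + 13·15 = 3
s_16 = 5·3 + 7·0 + 16·6 + 0·13 + 13·14 = 4
s_17 = 5·4 + 7·3 + 16·0 + 0·6 + 13·13 = 6
s_18 = 5·6 + 7·4 + 16·3 + 0·0 + 13·6 = 14
s_19 = 5·14 + 7·6 + 16·4 + 0·3 + 13·0 = 6
s_20 = 5·6 + 7·14 + 16·6 + 0·4 + 13·3 = 8
s_21 = 5·8 + 7·6 + 16·14 + 0·6 + 13·4 = 1
s_22 = 5·1 + 7·8 + 16·6 + 0·14 + 13·6 = 14
s_23 = 5·14 + 7·1 + 16·8 + 0·6 + 13·14 = 13
s_24 = 5·13 + 7·14 + 16·1 + 0·8 + 13·6 = 2
s_25 = 5·2 + 7·13 + 16·14 + 0·1 + 13·8 = 4
s_26 = 5·4 + 7·2 + 16·13 + 0·14 + 13·1 = 0
s_27 = 5·0 + 7·4 + 16·2 + 0·13 + 13·14 = 4
s_28 = 5·4 + 7·0 + 16·4 + 0·2 + 13·13 = 15
s_29 = 5·15 + 7·4 + 16·0 + 0·4 + 13·2 = 10
s_30 = 5·10 + 7·15 + 16·4 + 0·0 + 13·4 = 16
s_31 = 5·16 + 7·10 + 16·15 + 0·4 + 13·0 = 16
s_32 = 5·16 + 7·16 + 16·10 + 0·15 + 13·4 = 13
s_33 = 5·13 + 7·16 + 16·16 + 0·10 + 13·15 = 16
s_34 = 5·16 + 7·13 + 16·16 + 0·16 + 13·10 = 13
s_35 = 5·13 + 7·16 + 16·13 + 0·16 + 13·16 = 15
s_36 = 5·15 + 7·13 + 16·16 + 0·13 + 13·16 = 1
s_37 = 5·1 + 7·15 + 16·13 + 0·16 + 13·13 = 11
s_38 = 5·11 + 7·1 + 16·15 + 0·13 + 13·16 = 0
s_39 = 5·0 + 7·11 + 16·1 + 0·15 + 13·13 = 7
s_40 = 5·7 + 7·0 + 16·11 + 0·1 + 13·15 = 15
s_41 = 5·15 + 7·7 + 16·0 + 0·11 + 13·1 = 1
s_42 = 5·1 + 7·15 + 16·7 + 0·0 + 13·11 = 8
s_43 = 5·8 + 7·1 + 16·15 + 0·7 + 13·0 = 15
s_44 = 5·15 + 7·8 + 16·1 + 0·15 + 13·7 = 0
s_45 = 5·0 + 7·15 + 16·8 + 0·1 + 13·15 = 3
s_46 = 5·3 + 7·0 + 16·15 + 0·8 + 13·1 = 13
s_47 = 5·13 + 7·3 + 16·0 + 0·15 + 13·8 = 3
s_48 = 5·3 + 7·13 + 16·3 + 0·0 + 13·15 = 9
s_49 = 5·9 + 7·3 + 16·13 + 0·3 + 13·0 = 2
s_50 = 5·2 + 7·9 + 16·3 + 0·13 + 13·3 = 7
s_51 = 5·7 + 7·2 + 16·9 + 0·3 + 13·13 = 5
s_52 = 5·5 + 7·7 + 16·2 + 0·9 + 13·3 = 9
s_53 = 5·9 + 7·5 + 16·7 + 0·2 + 13·9 = 3
s_54 = 5·3 + 7·9 + 16·5 + 0·7 + 13·2 = 14
s_55 = 5·14 + 7·3 + 16·9 + 0·5 + 13·7 = 3
s_56 = 5·3 + 7·14 + 16·3 + 0·9 + 13·5 = 5
s_57 = 5·5 + 7·3 + 16·14 + 0·3 + 13·9 = 13
s_58 = 5·13 + 7·5 + 16·3 + 0·14 + 13·3 = 0
s_59 = 5·0 + 7·13 + 16·5 + 0·3 + 13·14 = 13
s_60 = 5·13 + 7·0 + 16·13 + 0·5 + 13·3 = 6
s_61 = 5·6 + 7·13 + 16·0 + 0·13 + 13·5 = 16
s_62 = 5·16 + 7·6 + 16·13 + 0·0 + 13·13 = 6
s_63 = 5·6 + 7·16 + 16·6 + 0·13 + 13·0 = 0
s_64 = 5·0 + 7·6 + 16·16 + 0·6 + 13·13 = 8
s_65 = 5·8 + 7·0 + 16·6 + 0·16 + 13·6 = 10
s_66 = 5·10 + 7·8 + 16·0 + 0·6 + 13·16 = 8
s_67 = 5·8 + 7·10 + 16·8 + 0·0 + 13·6 = 10
s_68 = 5·10 + 7·8 + 16·10 + 0·8 + 13·0 = 11
s_69 = 5·11 + 7·10 + 16·8 + 0·10 + 13·8 = 0
s_70 = 5·0 + 7·11 + 16·10 + 0·8 + 13·10 = 10
s_71 = 5·10 + 7·0 + 16·11 + 0·10 + 13·8 = 7
s_72 = 5·7 + 7·10 + 16·0 + 0·11 + 13·10 = 14
s_73 = 5·14 + 7·7 + 16·10 + 0·0 + 13·11 = 14
s_74 = 5·14 + 7·14 + 16·7 + 0·10 + 13·0 = 8
s_75 = 5·8 + 7·14 + 16·14 + 0·7 + 13·10 = 16
s_76 = 5·16 + 7·8 + 16·14 + 0·14 + 13·7 = 9
s_77 = 5·9 + 7·16 + 16·8 + 0·14 + 13·14 = 8
s_78 = 5·8 + 7·9 + 16·16 + 0·8 + 13·14 = 14
s_79 = 5·14 + 7·8 + 16·9 + 0·16 + 13·8 = 0
s_80 = 5·0 + 7·14 + 16·8 + 0·9 + 13·16 = 9
s_81 = 5·9 + 7·0 + 16·14 + 0·8 + 13·9 = 12
s_82 = 5·12 + 7·9 + 16·0 + 0·14 + 13·8 = 6
s_83 = 5·6 + 7·12 + 16·9 + 0·0 + 13·14 = 15
s_84 = 5·15 + 7·6 + 16·12 + 0·9 + 13·0 = 3
s_85 = 5·3 + 7·15 + 16·6 + 0·12 + 13·9 = 10
s_86 = 5·10 + 7·3 + 16·15 + 0·6 + 13·12 = 8
s_87 = 5·8 + 7·10 + 16·3 + 0·15 + 13·6 = 15
s_88 = 5·15 + 7·8 + 16·10 + 0·3 + 13·15 = 10
s_89 = 5·10 + 7·15 + 16·8 + 0·10 + 13·3 = 16
s_90 = 5·16 + 7·10 + 16·15 + 0·8 + 13·10 = 10
s_91 = 5·10 + 7·16 + 16·10 + 0·15 + 13·8 = 1
s_92 = 5·1 + 7·10 + 16·16 + 0·10 + 13·15 = 16
s_93 = 5·16 + 7·1 + 16·10 + 0·16 + 13·10 = 3
s_94 = 5·3 + 7·16 + 16·1 + 0·10 + 13·16 = 11
s_95 = 5·11 + 7·3 + 16·16 + 0·1 + 13·10 = 3
s_96 = 5·3 + 7·11 + 16·3 + 0·16 + 13·1 = 0
s_97 = 5·0 + 7·3 + 16·11 + 0·3 + 13·16 = 14
s_98 = 5·14 + 7·0 + 16·3 + 0·11 + 13·3 = 4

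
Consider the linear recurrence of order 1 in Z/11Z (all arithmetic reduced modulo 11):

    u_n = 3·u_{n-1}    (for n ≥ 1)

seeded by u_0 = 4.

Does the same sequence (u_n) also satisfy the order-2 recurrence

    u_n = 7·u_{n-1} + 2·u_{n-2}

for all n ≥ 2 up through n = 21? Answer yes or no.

Terms u_0..u_21: 4, 1, 3, 9, 5, 4, 1, 3, 9, 5, 4, 1, 3, 9, 5, 4, 1, 3, 9, 5, 4, 1
n=2: candidate gives 4, actual u_2 = 3 ✗

no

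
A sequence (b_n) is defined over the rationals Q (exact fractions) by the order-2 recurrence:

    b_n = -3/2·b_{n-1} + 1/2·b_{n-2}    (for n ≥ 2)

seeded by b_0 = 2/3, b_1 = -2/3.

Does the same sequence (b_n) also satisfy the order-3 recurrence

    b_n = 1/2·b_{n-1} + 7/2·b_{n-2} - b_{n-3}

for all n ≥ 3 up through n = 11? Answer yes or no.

yes

Terms b_0..b_11: 2/3, -2/3, 4/3, -7/3, 25/6, -89/12, 317/24, -1129/48, 4021/96, -14321/192, 51005/384, -181657/768
n=3: candidate gives -7/3, actual b_3 = -7/3 ✓
n=4: candidate gives 25/6, actual b_4 = 25/6 ✓
n=5: candidate gives -89/12, actual b_5 = -89/12 ✓
n=6: candidate gives 317/24, actual b_6 = 317/24 ✓
n=7: candidate gives -1129/48, actual b_7 = -1129/48 ✓
n=8: candidate gives 4021/96, actual b_8 = 4021/96 ✓
n=9: candidate gives -14321/192, actual b_9 = -14321/192 ✓
n=10: candidate gives 51005/384, actual b_10 = 51005/384 ✓
n=11: candidate gives -181657/768, actual b_11 = -181657/768 ✓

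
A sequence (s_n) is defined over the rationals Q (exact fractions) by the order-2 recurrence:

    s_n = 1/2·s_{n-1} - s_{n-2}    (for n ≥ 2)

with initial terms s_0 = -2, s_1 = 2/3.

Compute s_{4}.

-25/12

s_2 = 1/2·2/3 + -1·-2 = 7/3
s_3 = 1/2·7/3 + -1·2/3 = 1/2
s_4 = 1/2·1/2 + -1·7/3 = -25/12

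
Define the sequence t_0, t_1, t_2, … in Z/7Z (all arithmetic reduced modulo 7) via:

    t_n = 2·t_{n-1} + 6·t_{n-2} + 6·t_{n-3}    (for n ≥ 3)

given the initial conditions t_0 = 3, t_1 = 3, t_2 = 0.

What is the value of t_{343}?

3

t_3 = 2·0 + 6·3 + 6·3 = 1
t_4 = 2·1 + 6·0 + 6·3 = 6
t_5 = 2·6 + 6·1 + 6·0 = 4
t_6 = 2·4 + 6·6 + 6·1 = 1
t_7 = 2·1 + 6·4 + 6·6 = 6
t_8 = 2·6 + 6·1 + 6·4 = 0
t_9 = 2·0 + 6·6 + 6·1 = 0
t_10 = 2·0 + 6·0 + 6·6 = 1
t_11 = 2·1 + 6·0 + 6·0 = 2
t_12 = 2·2 + 6·1 + 6·0 = 3
t_13 = 2·3 + 6·2 + 6·1 = 3
t_14 = 2·3 + 6·3 + 6·2 = 1
t_15 = 2·1 + 6·3 + 6·3 = 3
t_16 = 2·3 + 6·1 + 6·3 = 2
t_17 = 2·2 + 6·3 + 6·1 = 0
t_18 = 2·0 + 6·2 + 6·3 = 2
t_19 = 2·2 + 6·0 + 6·2 = 2
t_20 = 2·2 + 6·2 + 6·0 = 2
t_21 = 2·2 + 6·2 + 6·2 = 0
t_22 = 2·0 + 6·2 + 6·2 = 3
t_23 = 2·3 + 6·0 + 6·2 = 4
t_24 = 2·4 + 6·3 + 6·0 = 5
t_25 = 2·5 + 6·4 + 6·3 = 3
t_26 = 2·3 + 6·5 + 6·4 = 4
t_27 = 2·4 + 6·3 + 6·5 = 0
t_28 = 2·0 + 6·4 + 6·3 = 0
t_29 = 2·0 + 6·0 + 6·4 = 3
t_30 = 2·3 + 6·0 + 6·0 = 6
t_31 = 2·6 + 6·3 + 6·0 = 2
t_32 = 2·2 + 6·6 + 6·3 = 2
t_33 = 2·2 + 6·2 + 6·6 = 3
t_34 = 2·3 + 6·2 + 6·2 = 2
t_35 = 2·2 + 6·3 + 6·2 = 6
t_36 = 2·6 + 6·2 + 6·3 = 0
t_37 = 2·0 + 6·6 + 6·2 = 6
t_38 = 2·6 + 6·0 + 6·6 = 6
t_39 = 2·6 + 6·6 + 6·0 = 6
t_40 = 2·6 + 6·6 + 6·6 = 0
t_41 = 2·0 + 6·6 + 6·6 = 2
t_42 = 2·2 + 6·0 + 6·6 = 5
t_43 = 2·5 + 6·2 + 6·0 = 1
t_44 = 2·1 + 6·5 + 6·2 = 2
t_45 = 2·2 + 6·1 + 6·5 = 5
t_46 = 2·5 + 6·2 + 6·1 = 0
t_47 = 2·0 + 6·5 + 6·2 = 0
t_48 = 2·0 + 6·0 + 6·5 = 2
t_49 = 2·2 + 6·0 + 6·0 = 4
t_50 = 2·4 + 6·2 + 6·0 = 6
t_51 = 2·6 + 6·4 + 6·2 = 6
t_52 = 2·6 + 6·6 + 6·4 = 2
t_53 = 2·2 + 6·6 + 6·6 = 6
t_54 = 2·6 + 6·2 + 6·6 = 4
t_55 = 2·4 + 6·6 + 6·2 = 0
t_56 = 2·0 + 6·4 + 6·6 = 4
t_57 = 2·4 + 6·0 + 6·4 = 4
t_58 = 2·4 + 6·4 + 6·0 = 4
t_59 = 2·4 + 6·4 + 6·4 = 0
t_60 = 2·0 + 6·4 + 6·4 = 6
t_61 = 2·6 + 6·0 + 6·4 = 1
t_62 = 2·1 + 6·6 + 6·0 = 3
t_63 = 2·3 + 6·1 + 6·6 = 6
t_64 = 2·6 + 6·3 + 6·1 = 1
t_65 = 2·1 + 6·6 + 6·3 = 0
t_66 = 2·0 + 6·1 + 6·6 = 0
t_67 = 2·0 + 6·0 + 6·1 = 6
t_68 = 2·6 + 6·0 + 6·0 = 5
t_69 = 2·5 + 6·6 + 6·0 = 4
t_70 = 2·4 + 6·5 + 6·6 = 4
t_71 = 2·4 + 6·4 + 6·5 = 6
t_72 = 2·6 + 6·4 + 6·4 = 4
t_73 = 2·4 + 6·6 + 6·4 = 5
t_74 = 2·5 + 6·4 + 6·6 = 0
t_75 = 2·0 + 6·5 + 6·4 = 5
t_76 = 2·5 + 6·0 + 6·5 = 5
t_77 = 2·5 + 6·5 + 6·0 = 5
t_78 = 2·5 + 6·5 + 6·5 = 0
t_79 = 2·0 + 6·5 + 6·5 = 4
t_80 = 2·4 + 6·0 + 6·5 = 3
t_81 = 2·3 + 6·4 + 6·0 = 2
t_82 = 2·2 + 6·3 + 6·4 = 4
t_83 = 2·4 + 6·2 + 6·3 = 3
t_84 = 2·3 + 6·4 + 6·2 = 0
t_85 = 2·0 + 6·3 + 6·4 = 0
t_86 = 2·0 + 6·0 + 6·3 = 4
t_87 = 2·4 + 6·0 + 6·0 = 1
t_88 = 2·1 + 6·4 + 6·0 = 5
t_89 = 2·5 + 6·1 + 6·4 = 5
t_90 = 2·5 + 6·5 + 6·1 = 4
t_91 = 2·4 + 6·5 + 6·5 = 5
t_92 = 2·5 + 6·4 + 6·5 = 1
t_93 = 2·1 + 6·5 + 6·4 = 0
t_94 = 2·0 + 6·1 + 6·5 = 1
t_95 = 2·1 + 6·0 + 6·1 = 1
t_96 = 2·1 + 6·1 + 6·0 = 1
t_97 = 2·1 + 6·1 + 6·1 = 0
t_98 = 2·0 + 6·1 + 6·1 = 5
t_99 = 2·5 + 6·0 + 6·1 = 2
t_100 = 2·2 + 6·5 + 6·0 = 6
t_101 = 2·6 + 6·2 + 6·5 = 5
t_102 = 2·5 + 6·6 + 6·2 = 2
t_103 = 2·2 + 6·5 + 6·6 = 0
t_104 = 2·0 + 6·2 + 6·5 = 0
t_105 = 2·0 + 6·0 + 6·2 = 5
t_106 = 2·5 + 6·0 + 6·0 = 3
t_107 = 2·3 + 6·5 + 6·0 = 1
t_108 = 2·1 + 6·3 + 6·5 = 1
t_109 = 2·1 + 6·1 + 6·3 = 5
t_110 = 2·5 + 6·1 + 6·1 = 1
t_111 = 2·1 + 6·5 + 6·1 = 3
t_112 = 2·3 + 6·1 + 6·5 = 0
t_113 = 2·0 + 6·3 + 6·1 = 3
t_114 = 2·3 + 6·0 + 6·3 = 3
t_115 = 2·3 + 6·3 + 6·0 = 3
t_116 = 2·3 + 6·3 + 6·3 = 0
(t_114, t_115, t_116) = (3, 3, 0) = (t_0, t_1, t_2), so the sequence has period 114.
343 ≡ 1 (mod 114), hence t_343 = t_1 = 3.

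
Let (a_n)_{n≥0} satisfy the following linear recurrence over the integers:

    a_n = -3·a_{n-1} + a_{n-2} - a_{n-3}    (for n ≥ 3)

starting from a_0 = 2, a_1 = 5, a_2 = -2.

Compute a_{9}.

a_3 = -3·-2 + 1·5 + -1·2 = 9
a_4 = -3·9 + 1·-2 + -1·5 = -34
a_5 = -3·-34 + 1·9 + -1·-2 = 113
a_6 = -3·113 + 1·-34 + -1·9 = -382
a_7 = -3·-382 + 1·113 + -1·-34 = 1293
a_8 = -3·1293 + 1·-382 + -1·113 = -4374
a_9 = -3·-4374 + 1·1293 + -1·-382 = 14797

14797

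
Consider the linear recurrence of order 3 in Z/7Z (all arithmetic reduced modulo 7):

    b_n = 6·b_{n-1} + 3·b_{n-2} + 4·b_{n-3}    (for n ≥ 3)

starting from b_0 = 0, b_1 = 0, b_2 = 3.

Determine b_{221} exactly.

6

b_3 = 6·3 + 3·0 + 4·0 = 4
b_4 = 6·4 + 3·3 + 4·0 = 5
b_5 = 6·5 + 3·4 + 4·3 = 5
b_6 = 6·5 + 3·5 + 4·4 = 5
b_7 = 6·5 + 3·5 + 4·5 = 2
b_8 = 6·2 + 3·5 + 4·5 = 5
Continuing the recurrence:
  b_9 = 0;  b_10 = 2;  b_11 = 4;  b_12 = 2;  b_13 = 4;  b_14 = 4
  b_15 = 2;  b_16 = 5;  b_17 = 3;  b_18 = 6;  b_19 = 2;  b_20 = 0
  b_21 = 2;  b_22 = 6;  b_23 = 0;  b_24 = 5;  b_25 = 5;  b_26 = 3
  b_27 = 4;  b_28 = 4;  b_29 = 6;  b_30 = 1;  b_31 = 5;  b_32 = 1
  b_33 = 4;  b_34 = 5;  b_35 = 4;  b_36 = 6;  b_37 = 5;  b_38 = 1
  b_39 = 3;  b_40 = 6;  b_41 = 0;  b_42 = 2;  b_43 = 1;  b_44 = 5
  b_45 = 6;  b_46 = 6;  b_47 = 4;  b_48 = 3;  b_49 = 5;  b_50 = 6
  b_51 = 0;  b_52 = 3;  b_53 = 0;  b_54 = 2;  b_55 = 3;  b_56 = 3
  b_57 = 0;  b_58 = 0;  b_59 = 5;  b_60 = 2;  b_61 = 6;  b_62 = 6
  b_63 = 6;  b_64 = 1;  b_65 = 6;  b_66 = 0;  b_67 = 1;  b_68 = 2
  b_69 = 1;  b_70 = 2;  b_71 = 2;  b_72 = 1;  b_73 = 6;  b_74 = 5
  b_75 = 3;  b_76 = 1;  b_77 = 0;  b_78 = 1;  b_79 = 3;  b_80 = 0
  b_81 = 6;  b_82 = 6;  b_83 = 5;  b_84 = 2;  b_85 = 2;  b_86 = 3
  b_87 = 4;  b_88 = 6;  b_89 = 4;  b_90 = 2;  b_91 = 6;  b_92 = 2
  b_93 = 3;  b_94 = 6;  b_95 = 4;  b_96 = 5;  b_97 = 3;  b_98 = 0
  b_99 = 1;  b_100 = 4;  b_101 = 6;  b_102 = 3;  b_103 = 3;  b_104 = 2
  b_105 = 5;  b_106 = 6;  b_107 = 3;  b_108 = 0;  b_109 = 5;  b_110 = 0
  b_111 = 1;  b_112 = 5;  b_113 = 5;  b_114 = 0;  b_115 = 0;  b_116 = 6
  b_117 = 1;  b_118 = 3;  b_119 = 3;  b_120 = 3;  b_121 = 4;  b_122 = 3
  b_123 = 0;  b_124 = 4;  b_125 = 1;  b_126 = 4;  b_127 = 1;  b_128 = 1
  b_129 = 4;  b_130 = 3;  b_131 = 6;  b_132 = 5;  b_133 = 4;  b_134 = 0
  b_135 = 4;  b_136 = 5;  b_137 = 0;  b_138 = 3;  b_139 = 3;  b_140 = 6
  b_141 = 1;  b_142 = 1;  b_143 = 5;  b_144 = 2;  b_145 = 3;  b_146 = 2
  b_147 = 1;  b_148 = 3;  b_149 = 1;  b_150 = 5;  b_151 = 3;  b_152 = 2
  b_153 = 6;  b_154 = 5;  b_155 = 0;  b_156 = 4;  b_157 = 2;  b_158 = 3
  b_159 = 5;  b_160 = 5;  b_161 = 1;  b_162 = 6;  b_163 = 3;  b_164 = 5
  b_165 = 0;  b_166 = 6;  b_167 = 0;  b_168 = 4;  b_169 = 6;  b_170 = 6
  b_171 = 0;  b_172 = 0;  b_173 = 3;  b_174 = 4;  b_175 = 5;  b_176 = 5
  b_177 = 5;  b_178 = 2;  b_179 = 5;  b_180 = 0;  b_181 = 2;  b_182 = 4
  b_183 = 2;  b_184 = 4;  b_185 = 4;  b_186 = 2;  b_187 = 5;  b_188 = 3
  b_189 = 6;  b_190 = 2;  b_191 = 0;  b_192 = 2;  b_193 = 6;  b_194 = 0
  b_195 = 5;  b_196 = 5;  b_197 = 3;  b_198 = 4;  b_199 = 4;  b_200 = 6
  b_201 = 1;  b_202 = 5;  b_203 = 1;  b_204 = 4;  b_205 = 5;  b_206 = 4
  b_207 = 6;  b_208 = 5;  b_209 = 1;  b_210 = 3;  b_211 = 6;  b_212 = 0
  b_213 = 2;  b_214 = 1;  b_215 = 5;  b_216 = 6;  b_217 = 6;  b_218 = 4
  b_219 = 3
b_220 = 6·3 + 3·4 + 4·6 = 5
b_221 = 6·5 + 3·3 + 4·4 = 6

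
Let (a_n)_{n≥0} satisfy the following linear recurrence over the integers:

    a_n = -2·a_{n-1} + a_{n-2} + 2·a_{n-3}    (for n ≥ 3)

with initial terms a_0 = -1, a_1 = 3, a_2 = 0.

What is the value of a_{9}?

a_3 = -2·0 + 1·3 + 2·-1 = 1
a_4 = -2·1 + 1·0 + 2·3 = 4
a_5 = -2·4 + 1·1 + 2·0 = -7
a_6 = -2·-7 + 1·4 + 2·1 = 20
a_7 = -2·20 + 1·-7 + 2·4 = -39
a_8 = -2·-39 + 1·20 + 2·-7 = 84
a_9 = -2·84 + 1·-39 + 2·20 = -167

-167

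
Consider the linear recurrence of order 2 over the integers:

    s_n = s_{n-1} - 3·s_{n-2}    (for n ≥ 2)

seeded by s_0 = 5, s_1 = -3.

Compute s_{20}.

187830

s_2 = 1·-3 + -3·5 = -18
s_3 = 1·-18 + -3·-3 = -9
s_4 = 1·-9 + -3·-18 = 45
s_5 = 1·45 + -3·-9 = 72
s_6 = 1·72 + -3·45 = -63
s_7 = 1·-63 + -3·72 = -279
s_8 = 1·-279 + -3·-63 = -90
s_9 = 1·-90 + -3·-279 = 747
s_10 = 1·747 + -3·-90 = 1017
s_11 = 1·1017 + -3·747 = -1224
s_12 = 1·-1224 + -3·1017 = -4275
s_13 = 1·-4275 + -3·-1224 = -603
s_14 = 1·-603 + -3·-4275 = 12222
s_15 = 1·12222 + -3·-603 = 14031
s_16 = 1·14031 + -3·12222 = -22635
s_17 = 1·-22635 + -3·14031 = -64728
s_18 = 1·-64728 + -3·-22635 = 3177
s_19 = 1·3177 + -3·-64728 = 197361
s_20 = 1·197361 + -3·3177 = 187830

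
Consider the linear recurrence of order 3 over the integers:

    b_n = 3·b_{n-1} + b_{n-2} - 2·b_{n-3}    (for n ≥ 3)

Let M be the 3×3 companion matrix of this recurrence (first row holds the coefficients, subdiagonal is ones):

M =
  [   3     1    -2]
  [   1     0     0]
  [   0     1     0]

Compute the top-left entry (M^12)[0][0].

859509

(M^12)[0][0] is the top entry after applying M 12 times to the unit state (1, 0, 0). Equivalently it is h_{14} for the auxiliary sequence (h_n) obeying the same recurrence with h_2 = 1 and h_i = 0 for 0 ≤ i < 2:
h_3 = 3·1 + 1·0 + -2·0 = 3
h_4 = 3·3 + 1·1 + -2·0 = 10
h_5 = 3·10 + 1·3 + -2·1 = 31
h_6 = 3·31 + 1·10 + -2·3 = 97
h_7 = 3·97 + 1·31 + -2·10 = 302
h_8 = 3·302 + 1·97 + -2·31 = 941
h_9 = 3·941 + 1·302 + -2·97 = 2931
h_10 = 3·2931 + 1·941 + -2·302 = 9130
h_11 = 3·9130 + 1·2931 + -2·941 = 28439
h_12 = 3·28439 + 1·9130 + -2·2931 = 88585
h_13 = 3·88585 + 1·28439 + -2·9130 = 275934
h_14 = 3·275934 + 1·88585 + -2·28439 = 859509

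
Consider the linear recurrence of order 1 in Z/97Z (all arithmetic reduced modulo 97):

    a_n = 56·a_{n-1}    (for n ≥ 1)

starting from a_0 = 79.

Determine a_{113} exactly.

87

a_1 = 56·79 = 59
a_2 = 56·59 = 6
a_3 = 56·6 = 45
a_4 = 56·45 = 95
a_5 = 56·95 = 82
a_6 = 56·82 = 33
a_7 = 56·33 = 5
a_8 = 56·5 = 86
a_9 = 56·86 = 63
a_10 = 56·63 = 36
a_11 = 56·36 = 76
a_12 = 56·76 = 85
a_13 = 56·85 = 7
a_14 = 56·7 = 4
a_15 = 56·4 = 30
a_16 = 56·30 = 31
a_17 = 56·31 = 87
a_18 = 56·87 = 22
a_19 = 56·22 = 68
a_20 = 56·68 = 25
a_21 = 56·25 = 42
a_22 = 56·42 = 24
a_23 = 56·24 = 83
a_24 = 56·83 = 89
a_25 = 56·89 = 37
a_26 = 56·37 = 35
a_27 = 56·35 = 20
a_28 = 56·20 = 53
a_29 = 56·53 = 58
a_30 = 56·58 = 47
a_31 = 56·47 = 13
a_32 = 56·13 = 49
a_33 = 56·49 = 28
a_34 = 56·28 = 16
a_35 = 56·16 = 23
a_36 = 56·23 = 27
a_37 = 56·27 = 57
a_38 = 56·57 = 88
a_39 = 56·88 = 78
a_40 = 56·78 = 3
a_41 = 56·3 = 71
a_42 = 56·71 = 96
a_43 = 56·96 = 41
a_44 = 56·41 = 65
a_45 = 56·65 = 51
a_46 = 56·51 = 43
a_47 = 56·43 = 80
a_48 = 56·80 = 18
a_49 = 56·18 = 38
a_50 = 56·38 = 91
a_51 = 56·91 = 52
a_52 = 56·52 = 2
a_53 = 56·2 = 15
a_54 = 56·15 = 64
a_55 = 56·64 = 92
a_56 = 56·92 = 11
a_57 = 56·11 = 34
a_58 = 56·34 = 61
a_59 = 56·61 = 21
a_60 = 56·21 = 12
a_61 = 56·12 = 90
a_62 = 56·90 = 93
a_63 = 56·93 = 67
a_64 = 56·67 = 66
a_65 = 56·66 = 10
a_66 = 56·10 = 75
a_67 = 56·75 = 29
a_68 = 56·29 = 72
a_69 = 56·72 = 55
a_70 = 56·55 = 73
a_71 = 56·73 = 14
a_72 = 56·14 = 8
a_73 = 56·8 = 60
a_74 = 56·60 = 62
a_75 = 56·62 = 77
a_76 = 56·77 = 44
a_77 = 56·44 = 39
a_78 = 56·39 = 50
a_79 = 56·50 = 84
a_80 = 56·84 = 48
a_81 = 56·48 = 69
a_82 = 56·69 = 81
a_83 = 56·81 = 74
a_84 = 56·74 = 70
a_85 = 56·70 = 40
a_86 = 56·40 = 9
a_87 = 56·9 = 19
a_88 = 56·19 = 94
a_89 = 56·94 = 26
a_90 = 56·26 = 1
a_91 = 56·1 = 56
a_92 = 56·56 = 32
a_93 = 56·32 = 46
a_94 = 56·46 = 54
a_95 = 56·54 = 17
a_96 = 56·17 = 79
a_97 = 56·79 = 59
a_98 = 56·59 = 6
a_99 = 56·6 = 45
a_100 = 56·45 = 95
a_101 = 56·95 = 82
a_102 = 56·82 = 33
a_103 = 56·33 = 5
a_104 = 56·5 = 86
a_105 = 56·86 = 63
a_106 = 56·63 = 36
a_107 = 56·36 = 76
a_108 = 56·76 = 85
a_109 = 56·85 = 7
a_110 = 56·7 = 4
a_111 = 56·4 = 30
a_112 = 56·30 = 31
a_113 = 56·31 = 87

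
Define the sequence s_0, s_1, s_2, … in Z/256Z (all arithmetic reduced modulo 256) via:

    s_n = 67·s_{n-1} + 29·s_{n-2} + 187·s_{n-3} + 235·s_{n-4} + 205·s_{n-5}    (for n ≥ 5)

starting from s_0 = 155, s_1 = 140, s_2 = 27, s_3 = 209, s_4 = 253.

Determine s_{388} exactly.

s_5 = 67·253 + 29·209 + 187·27 + 235·140 + 205·155 = 64
s_6 = 67·64 + 29·253 + 187·209 + 235·27 + 205·140 = 249
s_7 = 67·249 + 29·64 + 187·253 + 235·209 + 205·27 = 180
s_8 = 67·180 + 29·249 + 187·64 + 235·253 + 205·209 = 173
s_9 = 67·173 + 29·180 + 187·249 + 235·64 + 205·253 = 231
s_10 = 67·231 + 29·173 + 187·180 + 235·249 + 205·64 = 93
Continuing the recurrence:
  s_11 = 130;  s_12 = 63;  s_13 = 188;  s_14 = 167;  s_15 = 213;  s_16 = 237
  s_17 = 44;  s_18 = 205;  s_19 = 4;  s_20 = 137;  s_21 = 59;  s_22 = 77
  s_23 = 190;  s_24 = 131;  s_25 = 236;  s_26 = 83;  s_27 = 57;  s_28 = 29
  s_29 = 56;  s_30 = 193;  s_31 = 212;  s_32 = 133;  s_33 = 111;  s_34 = 253
  s_35 = 26;  s_36 = 103;  s_37 = 28;  s_38 = 31;  s_39 = 253;  s_40 = 141
  s_41 = 100;  s_42 = 213;  s_43 = 36;  s_44 = 161;  s_45 = 131;  s_46 = 109
  s_47 = 150;  s_48 = 235;  s_49 = 76;  s_50 = 11;  s_51 = 33;  s_52 = 61
  s_53 = 176;  s_54 = 9;  s_55 = 244;  s_56 = 221;  s_57 = 119;  s_58 = 157
  s_59 = 50;  s_60 = 15;  s_61 = 124;  s_62 = 23;  s_63 = 165;  s_64 = 45
  s_65 = 28;  s_66 = 93;  s_67 = 68;  s_68 = 57;  s_69 = 75;  s_70 = 141
  s_71 = 238;  s_72 = 211;  s_73 = 172;  s_74 = 67;  s_75 = 137;  s_76 = 93
  s_77 = 168;  s_78 = 209;  s_79 = 20;  s_80 = 181;  s_81 = 255;  s_82 = 61
  s_83 = 202;  s_84 = 55;  s_85 = 220;  s_86 = 143;  s_87 = 205;  s_88 = 205
  s_89 = 84;  s_90 = 101;  s_91 = 100;  s_92 = 81;  s_93 = 147;  s_94 = 173
  s_95 = 198;  s_96 = 59;  s_97 = 12;  s_98 = 251;  s_99 = 113;  s_100 = 125
  s_101 = 32;  s_102 = 25;  s_103 = 52;  s_104 = 13;  s_105 = 7;  s_106 = 221
  s_107 = 226;  s_108 = 223;  s_109 = 60;  s_110 = 135;  s_111 = 117;  s_112 = 109
  s_113 = 12;  s_114 = 237;  s_115 = 132;  s_116 = 233;  s_117 = 91;  s_118 = 205
  s_119 = 30;  s_120 = 35;  s_121 = 108;  s_122 = 51;  s_123 = 217;  s_124 = 157
  s_125 = 24;  s_126 = 225;  s_127 = 84;  s_128 = 229;  s_129 = 143;  s_130 = 125
  s_131 = 122;  s_132 = 7;  s_133 = 156;  s_134 = 255;  s_135 = 157;  s_136 = 13
  s_137 = 68;  s_138 = 245;  s_139 = 164;  s_140 = 1;  s_141 = 163;  s_142 = 237
  s_143 = 246;  s_144 = 139;  s_145 = 204;  s_146 = 235;  s_147 = 193;  s_148 = 189
  s_149 = 144;  s_150 = 41;  s_151 = 116;  s_152 = 61;  s_153 = 151;  s_154 = 29
  s_155 = 146;  s_156 = 175;  s_157 = 252;  s_158 = 247;  s_159 = 69;  s_160 = 173
  s_161 = 252;  s_162 = 125;  s_163 = 196;  s_164 = 153;  s_165 = 107;  s_166 = 13
  s_167 = 78;  s_168 = 115;  s_169 = 44;  s_170 = 35;  s_171 = 41;  s_172 = 221
  s_173 = 136;  s_174 = 241;  s_175 = 148;  s_176 = 21;  s_177 = 31;  s_178 = 189
  s_179 = 42;  s_180 = 215;  s_181 = 92;  s_182 = 111;  s_183 = 109;  s_184 = 77
  s_185 = 52;  s_186 = 133;  s_187 = 228;  s_188 = 177;  s_189 = 179;  s_190 = 45
  s_191 = 38;  s_192 = 219;  s_193 = 140;  s_194 = 219;  s_195 = 17;  s_196 = 253
  s_197 = 0;  s_198 = 57;  s_199 = 180;  s_200 = 109;  s_201 = 39;  s_202 = 93
  s_203 = 66;  s_204 = 127;  s_205 = 188;  s_206 = 103;  s_207 = 21;  s_208 = 237
  s_209 = 236;  s_210 = 13;  s_211 = 4;  s_212 = 73;  s_213 = 123;  s_214 = 77
  s_215 = 126;  s_216 = 195;  s_217 = 236;  s_218 = 19;  s_219 = 121;  s_220 = 29
  s_221 = 248;  s_222 = 1;  s_223 = 212;  s_224 = 69;  s_225 = 175;  s_226 = 253
  s_227 = 218;  s_228 = 167;  s_229 = 28;  s_230 = 223;  s_231 = 61;  s_232 = 141
  s_233 = 36;  s_234 = 21;  s_235 = 36;  s_236 = 97;  s_237 = 195;  s_238 = 109
  s_239 = 86;  s_240 = 43;  s_241 = 76;  s_242 = 203;  s_243 = 97;  s_244 = 61
  s_245 = 112;  s_246 = 73;  s_247 = 244;  s_248 = 157;  s_249 = 183;  s_250 = 157
  s_251 = 242;  s_252 = 79;  s_253 = 124;  s_254 = 215;  s_255 = 229;  s_256 = 45
  s_257 = 220;  s_258 = 157;  s_259 = 68;  s_260 = 249;  s_261 = 139;  s_262 = 141
  s_263 = 174;  s_264 = 19;  s_265 = 172;  s_266 = 3;  s_267 = 201;  s_268 = 93
  s_269 = 104;  s_270 = 17;  s_271 = 20;  s_272 = 117;  s_273 = 63;  s_274 = 61
  s_275 = 138;  s_276 = 119;  s_277 = 220;  s_278 = 79;  s_279 = 13;  s_280 = 205
  s_281 = 20;  s_282 = 165;  s_283 = 100;  s_284 = 17;  s_285 = 211;  s_286 = 173
  s_287 = 134;  s_288 = 123;  s_289 = 12;  s_290 = 187;  s_291 = 177;  s_292 = 125
  s_293 = 224;  s_294 = 89;  s_295 = 52;  s_296 = 205;  s_297 = 71;  s_298 = 221
  s_299 = 162;  s_300 = 31;  s_301 = 60;  s_302 = 71;  s_303 = 181;  s_304 = 109
  s_305 = 204;  s_306 = 45;  s_307 = 132;  s_308 = 169;  s_309 = 155;  s_310 = 205
  s_311 = 222;  s_312 = 99;  s_313 = 108;  s_314 = 243;  s_315 = 25;  s_316 = 157
  s_317 = 216;  s_318 = 33;  s_319 = 84;  s_320 = 165;  s_321 = 207;  s_322 = 125
  s_323 = 58;  s_324 = 71;  s_325 = 156;  s_326 = 191;  s_327 = 221;  s_328 = 13
  s_329 = 4;  s_330 = 53;  s_331 = 164;  s_332 = 193;  s_333 = 227;  s_334 = 237
  s_335 = 182;  s_336 = 203;  s_337 = 204;  s_338 = 171;  s_339 = 1;  s_340 = 189
  s_341 = 80;  s_342 = 105;  s_343 = 116;  s_344 = 253;  s_345 = 215;  s_346 = 29
  s_347 = 82;  s_348 = 239;  s_349 = 252;  s_350 = 183;  s_351 = 133;  s_352 = 173
  s_353 = 188;  s_354 = 189;  s_355 = 196;  s_356 = 89;  s_357 = 171;  s_358 = 13
  s_359 = 14;  s_360 = 179;  s_361 = 44;  s_362 = 227;  s_363 = 105;  s_364 = 221
  s_365 = 72;  s_366 = 49;  s_367 = 148;  s_368 = 213;  s_369 = 95;  s_370 = 189
  s_371 = 234;  s_372 = 23;  s_373 = 92;  s_374 = 47;  s_375 = 173;  s_376 = 77
  s_377 = 244;  s_378 = 197;  s_379 = 228;  s_380 = 113;  s_381 = 243;  s_382 = 45
  s_383 = 230;  s_384 = 27;  s_385 = 140;  s_386 = 155
s_387 = 67·155 + 29·140 + 187·27 + 235·230 + 205·45 = 81
s_388 = 67·81 + 29·155 + 187·140 + 235·27 + 205·230 = 253

253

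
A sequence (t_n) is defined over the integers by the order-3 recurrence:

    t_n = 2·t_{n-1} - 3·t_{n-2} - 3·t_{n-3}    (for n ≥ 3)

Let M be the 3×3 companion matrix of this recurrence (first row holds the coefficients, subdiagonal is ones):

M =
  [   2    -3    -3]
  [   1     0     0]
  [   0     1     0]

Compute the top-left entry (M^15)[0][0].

86258

(M^15)[0][0] is the top entry after applying M 15 times to the unit state (1, 0, 0). Equivalently it is h_{17} for the auxiliary sequence (h_n) obeying the same recurrence with h_2 = 1 and h_i = 0 for 0 ≤ i < 2:
h_3 = 2·1 + -3·0 + -3·0 = 2
h_4 = 2·2 + -3·1 + -3·0 = 1
h_5 = 2·1 + -3·2 + -3·1 = -7
h_6 = 2·-7 + -3·1 + -3·2 = -23
h_7 = 2·-23 + -3·-7 + -3·1 = -28
h_8 = 2·-28 + -3·-23 + -3·-7 = 34
h_9 = 2·34 + -3·-28 + -3·-23 = 221
h_10 = 2·221 + -3·34 + -3·-28 = 424
h_11 = 2·424 + -3·221 + -3·34 = 83
h_12 = 2·83 + -3·424 + -3·221 = -1769
h_13 = 2·-1769 + -3·83 + -3·424 = -5059
h_14 = 2·-5059 + -3·-1769 + -3·83 = -5060
h_15 = 2·-5060 + -3·-5059 + -3·-1769 = 10364
h_16 = 2·10364 + -3·-5060 + -3·-5059 = 51085
h_17 = 2·51085 + -3·10364 + -3·-5060 = 86258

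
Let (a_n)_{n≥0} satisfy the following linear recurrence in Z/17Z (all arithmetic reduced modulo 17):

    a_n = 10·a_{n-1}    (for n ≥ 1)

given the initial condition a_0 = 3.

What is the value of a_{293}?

a_1 = 10·3 = 13
a_2 = 10·13 = 11
a_3 = 10·11 = 8
a_4 = 10·8 = 12
a_5 = 10·12 = 1
a_6 = 10·1 = 10
a_7 = 10·10 = 15
a_8 = 10·15 = 14
a_9 = 10·14 = 4
a_10 = 10·4 = 6
a_11 = 10·6 = 9
a_12 = 10·9 = 5
a_13 = 10·5 = 16
a_14 = 10·16 = 7
a_15 = 10·7 = 2
a_16 = 10·2 = 3
(a_16) = (3) = (a_0), so the sequence has period 16.
293 ≡ 5 (mod 16), hence a_293 = a_5 = 1.

1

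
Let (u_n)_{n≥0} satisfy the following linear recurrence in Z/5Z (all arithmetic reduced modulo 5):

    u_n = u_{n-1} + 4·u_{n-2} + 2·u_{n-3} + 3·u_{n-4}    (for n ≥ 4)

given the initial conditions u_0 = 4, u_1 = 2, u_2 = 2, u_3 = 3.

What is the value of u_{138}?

0

u_4 = 1·3 + 4·2 + 2·2 + 3·4 = 2
u_5 = 1·2 + 4·3 + 2·2 + 3·2 = 4
u_6 = 1·4 + 4·2 + 2·3 + 3·2 = 4
u_7 = 1·4 + 4·4 + 2·2 + 3·3 = 3
u_8 = 1·3 + 4·4 + 2·4 + 3·2 = 3
u_9 = 1·3 + 4·3 + 2·4 + 3·4 = 0
u_10 = 1·0 + 4·3 + 2·3 + 3·4 = 0
u_11 = 1·0 + 4·0 + 2·3 + 3·3 = 0
u_12 = 1·0 + 4·0 + 2·0 + 3·3 = 4
u_13 = 1·4 + 4·0 + 2·0 + 3·0 = 4
u_14 = 1·4 + 4·4 + 2·0 + 3·0 = 0
u_15 = 1·0 + 4·4 + 2·4 + 3·0 = 4
u_16 = 1·4 + 4·0 + 2·4 + 3·4 = 4
u_17 = 1·4 + 4·4 + 2·0 + 3·4 = 2
u_18 = 1·2 + 4·4 + 2·4 + 3·0 = 1
u_19 = 1·1 + 4·2 + 2·4 + 3·4 = 4
u_20 = 1·4 + 4·1 + 2·2 + 3·4 = 4
u_21 = 1·4 + 4·4 + 2·1 + 3·2 = 3
u_22 = 1·3 + 4·4 + 2·4 + 3·1 = 0
u_23 = 1·0 + 4·3 + 2·4 + 3·4 = 2
u_24 = 1·2 + 4·0 + 2·3 + 3·4 = 0
u_25 = 1·0 + 4·2 + 2·0 + 3·3 = 2
u_26 = 1·2 + 4·0 + 2·2 + 3·0 = 1
u_27 = 1·1 + 4·2 + 2·0 + 3·2 = 0
u_28 = 1·0 + 4·1 + 2·2 + 3·0 = 3
u_29 = 1·3 + 4·0 + 2·1 + 3·2 = 1
u_30 = 1·1 + 4·3 + 2·0 + 3·1 = 1
u_31 = 1·1 + 4·1 + 2·3 + 3·0 = 1
u_32 = 1·1 + 4·1 + 2·1 + 3·3 = 1
u_33 = 1·1 + 4·1 + 2·1 + 3·1 = 0
u_34 = 1·0 + 4·1 + 2·1 + 3·1 = 4
u_35 = 1·4 + 4·0 + 2·1 + 3·1 = 4
u_36 = 1·4 + 4·4 + 2·0 + 3·1 = 3
u_37 = 1·3 + 4·4 + 2·4 + 3·0 = 2
u_38 = 1·2 + 4·3 + 2·4 + 3·4 = 4
u_39 = 1·4 + 4·2 + 2·3 + 3·4 = 0
u_40 = 1·0 + 4·4 + 2·2 + 3·3 = 4
u_41 = 1·4 + 4·0 + 2·4 + 3·2 = 3
u_42 = 1·3 + 4·4 + 2·0 + 3·4 = 1
u_43 = 1·1 + 4·3 + 2·4 + 3·0 = 1
u_44 = 1·1 + 4·1 + 2·3 + 3·4 = 3
u_45 = 1·3 + 4·1 + 2·1 + 3·3 = 3
u_46 = 1·3 + 4·3 + 2·1 + 3·1 = 0
u_47 = 1·0 + 4·3 + 2·3 + 3·1 = 1
u_48 = 1·1 + 4·0 + 2·3 + 3·3 = 1
u_49 = 1·1 + 4·1 + 2·0 + 3·3 = 4
u_50 = 1·4 + 4·1 + 2·1 + 3·0 = 0
u_51 = 1·0 + 4·4 + 2·1 + 3·1 = 1
u_52 = 1·1 + 4·0 + 2·4 + 3·1 = 2
u_53 = 1·2 + 4·1 + 2·0 + 3·4 = 3
u_54 = 1·3 + 4·2 + 2·1 + 3·0 = 3
u_55 = 1·3 + 4·3 + 2·2 + 3·1 = 2
u_56 = 1·2 + 4·3 + 2·3 + 3·2 = 1
u_57 = 1·1 + 4·2 + 2·3 + 3·3 = 4
u_58 = 1·4 + 4·1 + 2·2 + 3·3 = 1
u_59 = 1·1 + 4·4 + 2·1 + 3·2 = 0
u_60 = 1·0 + 4·1 + 2·4 + 3·1 = 0
u_61 = 1·0 + 4·0 + 2·1 + 3·4 = 4
u_62 = 1·4 + 4·0 + 2·0 + 3·1 = 2
u_63 = 1·2 + 4·4 + 2·0 + 3·0 = 3
u_64 = 1·3 + 4·2 + 2·4 + 3·0 = 4
u_65 = 1·4 + 4·3 + 2·2 + 3·4 = 2
u_66 = 1·2 + 4·4 + 2·3 + 3·2 = 0
u_67 = 1·0 + 4·2 + 2·4 + 3·3 = 0
u_68 = 1·0 + 4·0 + 2·2 + 3·4 = 1
u_69 = 1·1 + 4·0 + 2·0 + 3·2 = 2
u_70 = 1·2 + 4·1 + 2·0 + 3·0 = 1
u_71 = 1·1 + 4·2 + 2·1 + 3·0 = 1
u_72 = 1·1 + 4·1 + 2·2 + 3·1 = 2
u_73 = 1·2 + 4·1 + 2·1 + 3·2 = 4
u_74 = 1·4 + 4·2 + 2·1 + 3·1 = 2
u_75 = 1·2 + 4·4 + 2·2 + 3·1 = 0
u_76 = 1·0 + 4·2 + 2·4 + 3·2 = 2
u_77 = 1·2 + 4·0 + 2·2 + 3·4 = 3
u_78 = 1·3 + 4·2 + 2·0 + 3·2 = 2
u_79 = 1·2 + 4·3 + 2·2 + 3·0 = 3
u_80 = 1·3 + 4·2 + 2·3 + 3·2 = 3
u_81 = 1·3 + 4·3 + 2·2 + 3·3 = 3
u_82 = 1·3 + 4·3 + 2·3 + 3·2 = 2
u_83 = 1·2 + 4·3 + 2·3 + 3·3 = 4
u_84 = 1·4 + 4·2 + 2·3 + 3·3 = 2
u_85 = 1·2 + 4·4 + 2·2 + 3·3 = 1
u_86 = 1·1 + 4·2 + 2·4 + 3·2 = 3
u_87 = 1·3 + 4·1 + 2·2 + 3·4 = 3
u_88 = 1·3 + 4·3 + 2·1 + 3·2 = 3
u_89 = 1·3 + 4·3 + 2·3 + 3·1 = 4
u_90 = 1·4 + 4·3 + 2·3 + 3·3 = 1
u_91 = 1·1 + 4·4 + 2·3 + 3·3 = 2
u_92 = 1·2 + 4·1 + 2·4 + 3·3 = 3
u_93 = 1·3 + 4·2 + 2·1 + 3·4 = 0
u_94 = 1·0 + 4·3 + 2·2 + 3·1 = 4
u_95 = 1·4 + 4·0 + 2·3 + 3·2 = 1
u_96 = 1·1 + 4·4 + 2·0 + 3·3 = 1
u_97 = 1·1 + 4·1 + 2·4 + 3·0 = 3
u_98 = 1·3 + 4·1 + 2·1 + 3·4 = 1
u_99 = 1·1 + 4·3 + 2·1 + 3·1 = 3
u_100 = 1·3 + 4·1 + 2·3 + 3·1 = 1
u_101 = 1·1 + 4·3 + 2·1 + 3·3 = 4
u_102 = 1·4 + 4·1 + 2·3 + 3·1 = 2
u_103 = 1·2 + 4·4 + 2·1 + 3·3 = 4
u_104 = 1·4 + 4·2 + 2·4 + 3·1 = 3
u_105 = 1·3 + 4·4 + 2·2 + 3·4 = 0
u_106 = 1·0 + 4·3 + 2·4 + 3·2 = 1
u_107 = 1·1 + 4·0 + 2·3 + 3·4 = 4
u_108 = 1·4 + 4·1 + 2·0 + 3·3 = 2
u_109 = 1·2 + 4·4 + 2·1 + 3·0 = 0
u_110 = 1·0 + 4·2 + 2·4 + 3·1 = 4
u_111 = 1·4 + 4·0 + 2·2 + 3·4 = 0
u_112 = 1·0 + 4·4 + 2·0 + 3·2 = 2
u_113 = 1·2 + 4·0 + 2·4 + 3·0 = 0
u_114 = 1·0 + 4·2 + 2·0 + 3·4 = 0
u_115 = 1·0 + 4·0 + 2·2 + 3·0 = 4
u_116 = 1·4 + 4·0 + 2·0 + 3·2 = 0
u_117 = 1·0 + 4·4 + 2·0 + 3·0 = 1
u_118 = 1·1 + 4·0 + 2·4 + 3·0 = 4
u_119 = 1·4 + 4·1 + 2·0 + 3·4 = 0
u_120 = 1·0 + 4·4 + 2·1 + 3·0 = 3
u_121 = 1·3 + 4·0 + 2·4 + 3·1 = 4
u_122 = 1·4 + 4·3 + 2·0 + 3·4 = 3
u_123 = 1·3 + 4·4 + 2·3 + 3·0 = 0
u_124 = 1·0 + 4·3 + 2·4 + 3·3 = 4
u_125 = 1·4 + 4·0 + 2·3 + 3·4 = 2
u_126 = 1·2 + 4·4 + 2·0 + 3·3 = 2
u_127 = 1·2 + 4·2 + 2·4 + 3·0 = 3
u_128 = 1·3 + 4·2 + 2·2 + 3·4 = 2
u_129 = 1·2 + 4·3 + 2·2 + 3·2 = 4
u_130 = 1·4 + 4·2 + 2·3 + 3·2 = 4
u_131 = 1·4 + 4·4 + 2·2 + 3·3 = 3
u_132 = 1·3 + 4·4 + 2·4 + 3·2 = 3
u_133 = 1·3 + 4·3 + 2·4 + 3·4 = 0
u_134 = 1·0 + 4·3 + 2·3 + 3·4 = 0
u_135 = 1·0 + 4·0 + 2·3 + 3·3 = 0
u_136 = 1·0 + 4·0 + 2·0 + 3·3 = 4
u_137 = 1·4 + 4·0 + 2·0 + 3·0 = 4
u_138 = 1·4 + 4·4 + 2·0 + 3·0 = 0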